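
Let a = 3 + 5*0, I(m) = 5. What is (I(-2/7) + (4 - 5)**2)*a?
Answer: 18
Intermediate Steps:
a = 3 (a = 3 + 0 = 3)
(I(-2/7) + (4 - 5)**2)*a = (5 + (4 - 5)**2)*3 = (5 + (-1)**2)*3 = (5 + 1)*3 = 6*3 = 18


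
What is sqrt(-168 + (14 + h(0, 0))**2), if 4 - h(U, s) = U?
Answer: 2*sqrt(39) ≈ 12.490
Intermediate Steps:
h(U, s) = 4 - U
sqrt(-168 + (14 + h(0, 0))**2) = sqrt(-168 + (14 + (4 - 1*0))**2) = sqrt(-168 + (14 + (4 + 0))**2) = sqrt(-168 + (14 + 4)**2) = sqrt(-168 + 18**2) = sqrt(-168 + 324) = sqrt(156) = 2*sqrt(39)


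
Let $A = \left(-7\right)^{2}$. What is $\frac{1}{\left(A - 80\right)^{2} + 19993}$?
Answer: $\frac{1}{20954} \approx 4.7724 \cdot 10^{-5}$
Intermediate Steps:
$A = 49$
$\frac{1}{\left(A - 80\right)^{2} + 19993} = \frac{1}{\left(49 - 80\right)^{2} + 19993} = \frac{1}{\left(-31\right)^{2} + 19993} = \frac{1}{961 + 19993} = \frac{1}{20954}$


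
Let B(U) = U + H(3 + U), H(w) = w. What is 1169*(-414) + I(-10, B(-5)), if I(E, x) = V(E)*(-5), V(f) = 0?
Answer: -483966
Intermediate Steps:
B(U) = 3 + 2*U (B(U) = U + (3 + U) = 3 + 2*U)
I(E, x) = 0 (I(E, x) = 0*(-5) = 0)
1169*(-414) + I(-10, B(-5)) = 1169*(-414) + 0 = -483966 + 0 = -483966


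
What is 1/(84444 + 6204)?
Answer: 1/90648 ≈ 1.1032e-5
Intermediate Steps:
1/(84444 + 6204) = 1/90648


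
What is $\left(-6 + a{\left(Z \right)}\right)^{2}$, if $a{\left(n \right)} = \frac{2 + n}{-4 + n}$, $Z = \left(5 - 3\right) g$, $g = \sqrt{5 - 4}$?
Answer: $64$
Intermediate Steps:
$g = 1$ ($g = \sqrt{1} = 1$)
$Z = 2$ ($Z = \left(5 - 3\right) 1 = 2 \cdot 1 = 2$)
$a{\left(n \right)} = \frac{2 + n}{-4 + n}$
$\left(-6 + a{\left(Z \right)}\right)^{2} = \left(-6 + \frac{2 + 2}{-4 + 2}\right)^{2} = \left(-6 + \frac{1}{-2} \cdot 4\right)^{2} = \left(-6 - 2\right)^{2} = \left(-8\right)^{2} = 64$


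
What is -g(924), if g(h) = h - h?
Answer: 0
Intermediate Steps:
g(h) = 0
-g(924) = -1*0 = 0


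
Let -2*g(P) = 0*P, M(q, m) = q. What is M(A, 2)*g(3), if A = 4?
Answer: 0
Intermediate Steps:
g(P) = 0 (g(P) = -0*P = -1/2*0 = 0)
M(A, 2)*g(3) = 4*0 = 0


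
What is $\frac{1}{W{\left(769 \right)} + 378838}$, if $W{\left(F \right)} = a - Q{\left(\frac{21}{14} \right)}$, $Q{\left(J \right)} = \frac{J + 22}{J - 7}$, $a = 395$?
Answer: $\frac{11}{4171610} \approx 2.6369 \cdot 10^{-6}$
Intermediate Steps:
$Q{\left(J \right)} = \frac{22 + J}{-7 + J}$
$W{\left(F \right)} = \frac{4392}{11}$ ($W{\left(F \right)} = 395 - \frac{22 + \frac{21}{14}}{-7 + \frac{21}{14}} = 395 - \frac{22 + 21 \cdot \frac{1}{14}}{-7 + 21 \cdot \frac{1}{14}} = 395 - \frac{22 + \frac{3}{2}}{-7 + \frac{3}{2}} = 395 - \frac{1}{- \frac{11}{2}} \cdot \frac{47}{2} = 395 - \left(- \frac{2}{11}\right) \frac{47}{2} = 395 - - \frac{47}{11} = 395 + \frac{47}{11} = \frac{4392}{11}$)
$\frac{1}{W{\left(769 \right)} + 378838} = \frac{1}{\frac{4392}{11} + 378838} = \frac{1}{\frac{4171610}{11}} = \frac{11}{4171610}$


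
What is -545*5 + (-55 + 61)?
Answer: -2719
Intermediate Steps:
-545*5 + (-55 + 61) = -109*25 + 6 = -2725 + 6 = -2719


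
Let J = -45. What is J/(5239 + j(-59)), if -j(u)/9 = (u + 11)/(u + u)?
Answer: -531/61777 ≈ -0.0085954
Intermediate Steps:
j(u) = -9*(11 + u)/(2*u) (j(u) = -9*(u + 11)/(u + u) = -9*(11 + u)/(2*u))
J/(5239 + j(-59)) = -45/(5239 + (9/2)*(-11 - 1*(-59))/(-59)) = -45/(5239 + (9/2)*(-1/59)*(-11 + 59)) = -45/(5239 + (9/2)*(-1/59)*48) = -45/(5239 - 216/59) = -45/(308885/59) = (59/308885)*(-45) = -531/61777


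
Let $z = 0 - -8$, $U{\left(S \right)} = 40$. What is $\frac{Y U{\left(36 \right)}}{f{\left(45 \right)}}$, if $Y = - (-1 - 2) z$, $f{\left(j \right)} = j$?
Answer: $\frac{64}{3} \approx 21.333$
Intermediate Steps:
$z = 8$ ($z = 0 + 8 = 8$)
$Y = 24$ ($Y = - (-1 - 2) 8 = \left(-1\right) \left(-3\right) 8 = 3 \cdot 8 = 24$)
$\frac{Y U{\left(36 \right)}}{f{\left(45 \right)}} = \frac{24 \cdot 40}{45} = 960 \cdot \frac{1}{45} = \frac{64}{3}$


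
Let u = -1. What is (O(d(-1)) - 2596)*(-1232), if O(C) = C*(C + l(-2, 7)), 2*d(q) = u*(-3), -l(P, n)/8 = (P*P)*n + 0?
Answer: 3609452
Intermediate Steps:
l(P, n) = -8*n*P**2 (l(P, n) = -8*((P*P)*n + 0) = -8*(P**2*n + 0) = -8*(n*P**2 + 0) = -8*n*P**2)
d(q) = 3/2 (d(q) = (-1*(-3))/2 = (1/2)*3 = 3/2)
O(C) = C*(-224 + C) (O(C) = C*(C - 8*7*(-2)**2) = C*(C - 8*7*4) = C*(C - 224) = C*(-224 + C))
(O(d(-1)) - 2596)*(-1232) = (3*(-224 + 3/2)/2 - 2596)*(-1232) = ((3/2)*(-445/2) - 2596)*(-1232) = (-1335/4 - 2596)*(-1232) = -11719/4*(-1232) = 3609452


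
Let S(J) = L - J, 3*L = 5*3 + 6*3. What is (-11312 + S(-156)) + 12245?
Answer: 1100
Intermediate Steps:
L = 11 (L = (5*3 + 6*3)/3 = (15 + 18)/3 = (1/3)*33 = 11)
S(J) = 11 - J
(-11312 + S(-156)) + 12245 = (-11312 + (11 - 1*(-156))) + 12245 = (-11312 + (11 + 156)) + 12245 = (-11312 + 167) + 12245 = -11145 + 12245 = 1100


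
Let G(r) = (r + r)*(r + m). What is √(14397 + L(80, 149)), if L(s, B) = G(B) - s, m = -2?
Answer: √58123 ≈ 241.09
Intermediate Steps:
G(r) = 2*r*(-2 + r) (G(r) = (r + r)*(r - 2) = (2*r)*(-2 + r) = 2*r*(-2 + r))
L(s, B) = -s + 2*B*(-2 + B) (L(s, B) = 2*B*(-2 + B) - s = -s + 2*B*(-2 + B))
√(14397 + L(80, 149)) = √(14397 + (-1*80 + 2*149*(-2 + 149))) = √(14397 + (-80 + 2*149*147)) = √(14397 + (-80 + 43806)) = √(14397 + 43726) = √58123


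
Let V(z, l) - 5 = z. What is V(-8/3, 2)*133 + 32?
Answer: 1027/3 ≈ 342.33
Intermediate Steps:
V(z, l) = 5 + z
V(-8/3, 2)*133 + 32 = (5 - 8/3)*133 + 32 = (7/3)*133 + 32 = 931/3 + 32 = 1027/3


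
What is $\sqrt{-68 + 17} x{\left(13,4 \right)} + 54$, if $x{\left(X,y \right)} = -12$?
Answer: $54 - 12 i \sqrt{51} \approx 54.0 - 85.697 i$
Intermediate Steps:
$\sqrt{-68 + 17} x{\left(13,4 \right)} + 54 = \sqrt{-68 + 17} \left(-12\right) + 54 = \sqrt{-51} \left(-12\right) + 54 = i \sqrt{51} \left(-12\right) + 54 = - 12 i \sqrt{51} + 54 = 54 - 12 i \sqrt{51}$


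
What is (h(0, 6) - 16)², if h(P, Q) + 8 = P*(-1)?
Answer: 576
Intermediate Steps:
h(P, Q) = -8 - P (h(P, Q) = -8 + P*(-1) = -8 - P)
(h(0, 6) - 16)² = ((-8 - 1*0) - 16)² = ((-8 + 0) - 16)² = (-8 - 16)² = (-24)² = 576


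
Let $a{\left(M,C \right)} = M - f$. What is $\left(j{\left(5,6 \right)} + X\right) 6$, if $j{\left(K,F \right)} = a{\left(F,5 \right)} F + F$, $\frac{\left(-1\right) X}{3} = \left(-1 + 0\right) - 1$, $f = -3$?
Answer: $396$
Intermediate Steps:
$X = 6$ ($X = - 3 \left(\left(-1 + 0\right) - 1\right) = - 3 \left(-1 - 1\right) = \left(-3\right) \left(-2\right) = 6$)
$a{\left(M,C \right)} = 3 + M$ ($a{\left(M,C \right)} = M - -3 = M + 3 = 3 + M$)
$j{\left(K,F \right)} = F + F \left(3 + F\right)$ ($j{\left(K,F \right)} = \left(3 + F\right) F + F = F \left(3 + F\right) + F = F + F \left(3 + F\right)$)
$\left(j{\left(5,6 \right)} + X\right) 6 = \left(6 \left(4 + 6\right) + 6\right) 6 = \left(6 \cdot 10 + 6\right) 6 = \left(60 + 6\right) 6 = 66 \cdot 6 = 396$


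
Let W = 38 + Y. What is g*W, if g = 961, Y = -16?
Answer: 21142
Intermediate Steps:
W = 22 (W = 38 - 16 = 22)
g*W = 961*22 = 21142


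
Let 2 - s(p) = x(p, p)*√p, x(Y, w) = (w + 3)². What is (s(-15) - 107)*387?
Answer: -40635 - 55728*I*√15 ≈ -40635.0 - 2.1583e+5*I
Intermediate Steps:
x(Y, w) = (3 + w)²
s(p) = 2 - √p*(3 + p)² (s(p) = 2 - (3 + p)²*√p = 2 - √p*(3 + p)²)
(s(-15) - 107)*387 = ((2 - √(-15)*(3 - 15)²) - 107)*387 = ((2 - 1*I*√15*(-12)²) - 107)*387 = ((2 - 1*I*√15*144) - 107)*387 = ((2 - 144*I*√15) - 107)*387 = (-105 - 144*I*√15)*387 = -40635 - 55728*I*√15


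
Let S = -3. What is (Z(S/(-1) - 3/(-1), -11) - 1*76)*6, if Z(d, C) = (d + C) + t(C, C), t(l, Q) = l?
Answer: -552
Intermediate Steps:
Z(d, C) = d + 2*C (Z(d, C) = (d + C) + C = (C + d) + C = d + 2*C)
(Z(S/(-1) - 3/(-1), -11) - 1*76)*6 = (((-3/(-1) - 3/(-1)) + 2*(-11)) - 1*76)*6 = (((-3*(-1) - 3*(-1)) - 22) - 76)*6 = (((3 + 3) - 22) - 76)*6 = ((6 - 22) - 76)*6 = (-16 - 76)*6 = -92*6 = -552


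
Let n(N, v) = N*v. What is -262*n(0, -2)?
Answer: 0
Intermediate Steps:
-262*n(0, -2) = -0*(-2) = -262*0 = 0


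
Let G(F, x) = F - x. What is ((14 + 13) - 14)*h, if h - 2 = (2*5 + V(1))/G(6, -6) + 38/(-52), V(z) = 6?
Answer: 203/6 ≈ 33.833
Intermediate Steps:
h = 203/78 (h = 2 + ((2*5 + 6)/(6 - 1*(-6)) + 38/(-52)) = 2 + ((10 + 6)/(6 + 6) + 38*(-1/52)) = 2 + (16/12 - 19/26) = 2 + (16*(1/12) - 19/26) = 2 + (4/3 - 19/26) = 2 + 47/78 = 203/78 ≈ 2.6026)
((14 + 13) - 14)*h = ((14 + 13) - 14)*(203/78) = (27 - 14)*(203/78) = 13*(203/78) = 203/6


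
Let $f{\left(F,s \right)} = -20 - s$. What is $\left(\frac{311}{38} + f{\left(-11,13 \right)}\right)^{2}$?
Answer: $\frac{889249}{1444} \approx 615.82$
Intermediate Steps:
$\left(\frac{311}{38} + f{\left(-11,13 \right)}\right)^{2} = \left(\frac{311}{38} - 33\right)^{2} = \left(- \frac{943}{38}\right)^{2} = \frac{889249}{1444}$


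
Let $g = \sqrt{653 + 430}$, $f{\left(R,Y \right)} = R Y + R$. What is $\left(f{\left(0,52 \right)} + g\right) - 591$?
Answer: $-591 + 19 \sqrt{3} \approx -558.09$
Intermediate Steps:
$f{\left(R,Y \right)} = R + R Y$
$g = 19 \sqrt{3}$ ($g = \sqrt{1083} = 19 \sqrt{3} \approx 32.909$)
$\left(f{\left(0,52 \right)} + g\right) - 591 = \left(0 \left(1 + 52\right) + 19 \sqrt{3}\right) - 591 = \left(0 \cdot 53 + 19 \sqrt{3}\right) - 591 = \left(0 + 19 \sqrt{3}\right) - 591 = 19 \sqrt{3} - 591 = -591 + 19 \sqrt{3}$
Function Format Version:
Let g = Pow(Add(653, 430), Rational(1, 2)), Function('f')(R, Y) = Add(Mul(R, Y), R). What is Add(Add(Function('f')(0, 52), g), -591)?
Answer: Add(-591, Mul(19, Pow(3, Rational(1, 2)))) ≈ -558.09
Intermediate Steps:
Function('f')(R, Y) = Add(R, Mul(R, Y))
g = Mul(19, Pow(3, Rational(1, 2))) (g = Pow(1083, Rational(1, 2)) = Mul(19, Pow(3, Rational(1, 2))) ≈ 32.909)
Add(Add(Function('f')(0, 52), g), -591) = Add(Add(Mul(0, Add(1, 52)), Mul(19, Pow(3, Rational(1, 2)))), -591) = Add(Add(Mul(0, 53), Mul(19, Pow(3, Rational(1, 2)))), -591) = Add(Add(0, Mul(19, Pow(3, Rational(1, 2)))), -591) = Add(Mul(19, Pow(3, Rational(1, 2))), -591) = Add(-591, Mul(19, Pow(3, Rational(1, 2))))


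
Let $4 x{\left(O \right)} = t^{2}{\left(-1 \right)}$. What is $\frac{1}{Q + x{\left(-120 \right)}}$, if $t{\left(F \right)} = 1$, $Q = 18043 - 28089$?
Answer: $- \frac{4}{40183} \approx -9.9545 \cdot 10^{-5}$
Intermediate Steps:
$Q = -10046$ ($Q = 18043 - 28089 = -10046$)
$x{\left(O \right)} = \frac{1}{4}$ ($x{\left(O \right)} = \frac{1^{2}}{4} = \frac{1}{4} \cdot 1 = \frac{1}{4}$)
$\frac{1}{Q + x{\left(-120 \right)}} = \frac{1}{-10046 + \frac{1}{4}} = \frac{1}{- \frac{40183}{4}} = - \frac{4}{40183}$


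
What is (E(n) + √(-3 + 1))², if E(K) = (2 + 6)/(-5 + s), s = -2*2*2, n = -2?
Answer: (8 - 13*I*√2)²/169 ≈ -1.6213 - 1.7406*I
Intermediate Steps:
s = -8 (s = -4*2 = -8)
E(K) = -8/13 (E(K) = (2 + 6)/(-5 - 8) = 8/(-13) = 8*(-1/13) = -8/13)
(E(n) + √(-3 + 1))² = (-8/13 + √(-3 + 1))² = (-8/13 + √(-2))² = (-8/13 + I*√2)²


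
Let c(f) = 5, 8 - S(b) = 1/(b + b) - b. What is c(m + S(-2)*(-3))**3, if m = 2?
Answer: 125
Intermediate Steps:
S(b) = 8 + b - 1/(2*b) (S(b) = 8 - (1/(b + b) - b) = 8 - (1/(2*b) - b) = 8 + (b - 1/(2*b)) = 8 + b - 1/(2*b))
c(m + S(-2)*(-3))**3 = 5**3 = 125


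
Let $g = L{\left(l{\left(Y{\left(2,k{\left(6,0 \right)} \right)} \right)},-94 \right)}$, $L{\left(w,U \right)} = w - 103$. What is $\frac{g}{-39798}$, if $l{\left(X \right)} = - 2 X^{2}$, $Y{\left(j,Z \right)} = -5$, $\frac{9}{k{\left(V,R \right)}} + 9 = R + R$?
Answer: $\frac{17}{4422} \approx 0.0038444$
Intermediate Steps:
$k{\left(V,R \right)} = \frac{9}{-9 + 2 R}$ ($k{\left(V,R \right)} = \frac{9}{-9 + \left(R + R\right)} = \frac{9}{-9 + 2 R}$)
$L{\left(w,U \right)} = -103 + w$
$g = -153$ ($g = -103 - 2 \left(-5\right)^{2} = -103 - 50 = -153$)
$\frac{g}{-39798} = - \frac{153}{-39798} = \left(-153\right) \left(- \frac{1}{39798}\right) = \frac{17}{4422}$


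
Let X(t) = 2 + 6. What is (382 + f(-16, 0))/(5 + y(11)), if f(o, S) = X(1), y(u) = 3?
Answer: 195/4 ≈ 48.750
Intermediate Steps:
X(t) = 8
f(o, S) = 8
(382 + f(-16, 0))/(5 + y(11)) = (382 + 8)/(5 + 3) = 390/8 = 390*(⅛) = 195/4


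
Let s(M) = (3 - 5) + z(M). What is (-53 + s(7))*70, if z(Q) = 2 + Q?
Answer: -3220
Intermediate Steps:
s(M) = M (s(M) = (3 - 5) + (2 + M) = -2 + (2 + M) = M)
(-53 + s(7))*70 = (-53 + 7)*70 = -46*70 = -3220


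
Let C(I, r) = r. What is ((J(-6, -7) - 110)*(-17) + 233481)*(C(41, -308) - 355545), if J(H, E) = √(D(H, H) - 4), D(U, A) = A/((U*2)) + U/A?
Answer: -83750359403 + 6049501*I*√10/2 ≈ -8.375e+10 + 9.5651e+6*I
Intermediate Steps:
D(U, A) = U/A + A/(2*U) (D(U, A) = A/((2*U)) + U/A = A*(1/(2*U)) + U/A = A/(2*U) + U/A = U/A + A/(2*U))
J(H, E) = I*√10/2 (J(H, E) = √((H/H + H/(2*H)) - 4) = √((1 + ½) - 4) = √(3/2 - 4) = √(-5/2) = I*√10/2)
((J(-6, -7) - 110)*(-17) + 233481)*(C(41, -308) - 355545) = ((I*√10/2 - 110)*(-17) + 233481)*(-308 - 355545) = ((-110 + I*√10/2)*(-17) + 233481)*(-355853) = ((1870 - 17*I*√10/2) + 233481)*(-355853) = (235351 - 17*I*√10/2)*(-355853) = -83750359403 + 6049501*I*√10/2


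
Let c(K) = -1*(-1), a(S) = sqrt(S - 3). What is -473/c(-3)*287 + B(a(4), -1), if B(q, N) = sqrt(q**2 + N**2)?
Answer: -135751 + sqrt(2) ≈ -1.3575e+5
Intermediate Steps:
a(S) = sqrt(-3 + S)
B(q, N) = sqrt(N**2 + q**2)
c(K) = 1
-473/c(-3)*287 + B(a(4), -1) = -473/1*287 + sqrt((-1)**2 + (sqrt(-3 + 4))**2) = -473*1*287 + sqrt(1 + (sqrt(1))**2) = -473*287 + sqrt(1 + 1**2) = -135751 + sqrt(1 + 1) = -135751 + sqrt(2)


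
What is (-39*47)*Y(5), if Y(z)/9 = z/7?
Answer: -82485/7 ≈ -11784.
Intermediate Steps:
Y(z) = 9*z/7 (Y(z) = 9*(z/7) = 9*z/7)
(-39*47)*Y(5) = (-39*47)*((9/7)*5) = -1833*45/7 = -82485/7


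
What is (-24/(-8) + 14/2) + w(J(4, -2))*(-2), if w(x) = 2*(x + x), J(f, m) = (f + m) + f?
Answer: -38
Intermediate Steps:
J(f, m) = m + 2*f
w(x) = 4*x (w(x) = 2*(2*x) = 4*x)
(-24/(-8) + 14/2) + w(J(4, -2))*(-2) = (-24/(-8) + 14/2) + (4*(-2 + 2*4))*(-2) = (-24*(-⅛) + 14*(½)) + (4*(-2 + 8))*(-2) = (3 + 7) + (4*6)*(-2) = 10 + 24*(-2) = 10 - 48 = -38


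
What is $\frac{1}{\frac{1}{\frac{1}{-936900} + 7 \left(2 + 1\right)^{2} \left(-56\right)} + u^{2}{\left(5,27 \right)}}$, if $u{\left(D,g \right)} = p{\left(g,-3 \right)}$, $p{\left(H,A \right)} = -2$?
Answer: $\frac{3305383201}{13220595904} \approx 0.25002$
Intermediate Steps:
$u{\left(D,g \right)} = -2$
$\frac{1}{\frac{1}{\frac{1}{-936900} + 7 \left(2 + 1\right)^{2} \left(-56\right)} + u^{2}{\left(5,27 \right)}} = \frac{1}{\frac{1}{\frac{1}{-936900} + 7 \left(2 + 1\right)^{2} \left(-56\right)} + \left(-2\right)^{2}} = \frac{1}{\frac{1}{- \frac{1}{936900} + 7 \cdot 3^{2} \left(-56\right)} + 4} = \frac{1}{\frac{1}{- \frac{1}{936900} + 7 \cdot 9 \left(-56\right)} + 4} = \frac{1}{\frac{1}{- \frac{1}{936900} + 63 \left(-56\right)} + 4} = \frac{1}{\frac{1}{- \frac{1}{936900} - 3528} + 4} = \frac{1}{\frac{1}{- \frac{3305383201}{936900}} + 4} = \frac{1}{- \frac{936900}{3305383201} + 4} = \frac{1}{\frac{13220595904}{3305383201}} = \frac{3305383201}{13220595904}$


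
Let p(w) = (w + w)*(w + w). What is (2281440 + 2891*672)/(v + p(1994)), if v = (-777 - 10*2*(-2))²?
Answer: 4224192/16447313 ≈ 0.25683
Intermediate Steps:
p(w) = 4*w² (p(w) = (2*w)*(2*w) = 4*w²)
v = 543169 (v = (-777 - 20*(-2))² = (-777 + 40)² = (-737)² = 543169)
(2281440 + 2891*672)/(v + p(1994)) = (2281440 + 2891*672)/(543169 + 4*1994²) = (2281440 + 1942752)/(543169 + 4*3976036) = 4224192/(543169 + 15904144) = 4224192/16447313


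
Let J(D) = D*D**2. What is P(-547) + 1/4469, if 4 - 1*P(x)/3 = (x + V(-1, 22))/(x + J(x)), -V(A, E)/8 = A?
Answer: 8777336973857/731431711030 ≈ 12.000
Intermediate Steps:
J(D) = D**3
V(A, E) = -8*A
P(x) = 12 - 3*(8 + x)/(x + x**3) (P(x) = 12 - 3*(x - 8*(-1))/(x + x**3) = 12 - 3*(x + 8)/(x + x**3) = 12 - 3*(8 + x)/(x + x**3))
P(-547) + 1/4469 = (-24 + 9*(-547) + 12*(-547)**3)/(-547 + (-547)**3) + 1/4469 = (-24 - 4923 + 12*(-163667323))/(-547 - 163667323) + 1/4469 = (-24 - 4923 - 1964007876)/(-163667870) + 1/4469 = -1/163667870*(-1964012823) + 1/4469 = 1964012823/163667870 + 1/4469 = 8777336973857/731431711030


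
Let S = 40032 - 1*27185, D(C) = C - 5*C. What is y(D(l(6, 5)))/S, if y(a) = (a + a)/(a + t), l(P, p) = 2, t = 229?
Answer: -16/2839187 ≈ -5.6354e-6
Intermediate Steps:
D(C) = -4*C
y(a) = 2*a/(229 + a) (y(a) = (a + a)/(a + 229) = (2*a)/(229 + a) = 2*a/(229 + a))
S = 12847 (S = 40032 - 27185 = 12847)
y(D(l(6, 5)))/S = (2*(-4*2)/(229 - 4*2))/12847 = (2*(-8)/(229 - 8))*(1/12847) = (2*(-8)/221)*(1/12847) = (2*(-8)*(1/221))*(1/12847) = -16/221*1/12847 = -16/2839187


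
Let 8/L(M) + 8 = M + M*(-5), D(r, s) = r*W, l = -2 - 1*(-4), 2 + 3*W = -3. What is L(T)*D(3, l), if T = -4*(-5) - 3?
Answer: 10/19 ≈ 0.52632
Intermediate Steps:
W = -5/3 (W = -⅔ + (⅓)*(-3) = -⅔ - 1 = -5/3 ≈ -1.6667)
l = 2 (l = -2 + 4 = 2)
D(r, s) = -5*r/3 (D(r, s) = r*(-5/3) = -5*r/3)
T = 17 (T = 20 - 3 = 17)
L(M) = 8/(-8 - 4*M) (L(M) = 8/(-8 + (M + M*(-5))) = 8/(-8 + (M - 5*M)) = 8/(-8 - 4*M))
L(T)*D(3, l) = (-2/(2 + 17))*(-5/3*3) = -2/19*(-5) = 10/19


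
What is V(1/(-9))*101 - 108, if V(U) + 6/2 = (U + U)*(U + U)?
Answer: -32887/81 ≈ -406.01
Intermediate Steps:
V(U) = -3 + 4*U² (V(U) = -3 + (U + U)*(U + U) = -3 + (2*U)*(2*U) = -3 + 4*U²)
V(1/(-9))*101 - 108 = (-3 + 4*(1/(-9))²)*101 - 108 = (-3 + 4*(-⅑)²)*101 - 108 = (-3 + 4*(1/81))*101 - 108 = (-3 + 4/81)*101 - 108 = -239/81*101 - 108 = -24139/81 - 108 = -32887/81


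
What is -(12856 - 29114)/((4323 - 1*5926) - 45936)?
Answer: -16258/47539 ≈ -0.34199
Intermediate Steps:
-(12856 - 29114)/((4323 - 1*5926) - 45936) = -(-16258)/((4323 - 5926) - 45936) = -(-16258)/(-1603 - 45936) = -(-16258)/(-47539) = -(-16258)*(-1)/47539 = -1*16258/47539 = -16258/47539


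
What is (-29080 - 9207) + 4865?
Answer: -33422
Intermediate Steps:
(-29080 - 9207) + 4865 = -38287 + 4865 = -33422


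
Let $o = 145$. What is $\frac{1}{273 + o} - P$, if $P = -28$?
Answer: $\frac{11705}{418} \approx 28.002$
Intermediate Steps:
$\frac{1}{273 + o} - P = \frac{1}{273 + 145} - -28 = \frac{1}{418} + 28 = \frac{11705}{418}$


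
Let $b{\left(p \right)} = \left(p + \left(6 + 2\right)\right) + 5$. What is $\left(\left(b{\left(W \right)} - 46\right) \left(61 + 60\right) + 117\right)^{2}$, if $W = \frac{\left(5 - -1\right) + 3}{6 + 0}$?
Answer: $\frac{54597321}{4} \approx 1.3649 \cdot 10^{7}$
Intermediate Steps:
$W = \frac{3}{2}$ ($W = \frac{\left(5 + 1\right) + 3}{6} = \left(6 + 3\right) \frac{1}{6} = 9 \cdot \frac{1}{6} = \frac{3}{2} \approx 1.5$)
$b{\left(p \right)} = 13 + p$ ($b{\left(p \right)} = \left(p + 8\right) + 5 = \left(8 + p\right) + 5 = 13 + p$)
$\left(\left(b{\left(W \right)} - 46\right) \left(61 + 60\right) + 117\right)^{2} = \left(\left(\left(13 + \frac{3}{2}\right) - 46\right) \left(61 + 60\right) + 117\right)^{2} = \left(\left(\frac{29}{2} - 46\right) 121 + 117\right)^{2} = \left(\left(- \frac{63}{2}\right) 121 + 117\right)^{2} = \left(- \frac{7623}{2} + 117\right)^{2} = \left(- \frac{7389}{2}\right)^{2} = \frac{54597321}{4}$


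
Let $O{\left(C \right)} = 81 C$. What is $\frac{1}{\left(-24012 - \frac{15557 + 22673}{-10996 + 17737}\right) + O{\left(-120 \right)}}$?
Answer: $- \frac{6741}{227425642} \approx -2.964 \cdot 10^{-5}$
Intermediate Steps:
$\frac{1}{\left(-24012 - \frac{15557 + 22673}{-10996 + 17737}\right) + O{\left(-120 \right)}} = \frac{1}{\left(-24012 - \frac{15557 + 22673}{-10996 + 17737}\right) + 81 \left(-120\right)} = \frac{1}{\left(-24012 - \frac{38230}{6741}\right) - 9720} = \frac{1}{- \frac{161903122}{6741} - 9720} = \frac{1}{- \frac{227425642}{6741}} = - \frac{6741}{227425642}$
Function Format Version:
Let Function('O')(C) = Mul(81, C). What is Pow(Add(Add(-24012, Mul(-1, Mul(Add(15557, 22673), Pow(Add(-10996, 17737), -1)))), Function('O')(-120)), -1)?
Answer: Rational(-6741, 227425642) ≈ -2.9640e-5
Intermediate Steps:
Pow(Add(Add(-24012, Mul(-1, Mul(Add(15557, 22673), Pow(Add(-10996, 17737), -1)))), Function('O')(-120)), -1) = Pow(Add(Add(-24012, Mul(-1, Mul(Add(15557, 22673), Pow(Add(-10996, 17737), -1)))), Mul(81, -120)), -1) = Pow(Add(Add(-24012, Mul(-1, Mul(38230, Pow(6741, -1)))), -9720), -1) = Pow(Add(Add(-24012, Mul(-1, Mul(38230, Rational(1, 6741)))), -9720), -1) = Pow(Add(Add(-24012, Mul(-1, Rational(38230, 6741))), -9720), -1) = Pow(Add(Add(-24012, Rational(-38230, 6741)), -9720), -1) = Pow(Add(Rational(-161903122, 6741), -9720), -1) = Pow(Rational(-227425642, 6741), -1) = Rational(-6741, 227425642)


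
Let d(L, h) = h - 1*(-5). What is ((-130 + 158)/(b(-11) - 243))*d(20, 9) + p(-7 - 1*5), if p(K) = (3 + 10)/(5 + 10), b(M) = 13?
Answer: -289/345 ≈ -0.83768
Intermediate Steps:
d(L, h) = 5 + h (d(L, h) = h + 5 = 5 + h)
p(K) = 13/15
((-130 + 158)/(b(-11) - 243))*d(20, 9) + p(-7 - 1*5) = ((-130 + 158)/(13 - 243))*(5 + 9) + 13/15 = (28/(-230))*14 + 13/15 = (28*(-1/230))*14 + 13/15 = -14/115*14 + 13/15 = -196/115 + 13/15 = -289/345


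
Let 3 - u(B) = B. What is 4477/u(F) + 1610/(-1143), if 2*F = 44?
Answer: -5147801/21717 ≈ -237.04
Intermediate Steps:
F = 22 (F = (1/2)*44 = 22)
u(B) = 3 - B
4477/u(F) + 1610/(-1143) = 4477/(3 - 1*22) + 1610/(-1143) = 4477/(3 - 22) + 1610*(-1/1143) = 4477/(-19) - 1610/1143 = 4477*(-1/19) - 1610/1143 = -4477/19 - 1610/1143 = -5147801/21717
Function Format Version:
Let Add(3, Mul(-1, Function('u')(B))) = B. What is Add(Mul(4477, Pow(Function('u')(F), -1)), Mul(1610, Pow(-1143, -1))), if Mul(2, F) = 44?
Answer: Rational(-5147801, 21717) ≈ -237.04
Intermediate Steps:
F = 22 (F = Mul(Rational(1, 2), 44) = 22)
Function('u')(B) = Add(3, Mul(-1, B))
Add(Mul(4477, Pow(Function('u')(F), -1)), Mul(1610, Pow(-1143, -1))) = Add(Mul(4477, Pow(Add(3, Mul(-1, 22)), -1)), Mul(1610, Pow(-1143, -1))) = Add(Mul(4477, Pow(Add(3, -22), -1)), Mul(1610, Rational(-1, 1143))) = Add(Mul(4477, Pow(-19, -1)), Rational(-1610, 1143)) = Add(Mul(4477, Rational(-1, 19)), Rational(-1610, 1143)) = Add(Rational(-4477, 19), Rational(-1610, 1143)) = Rational(-5147801, 21717)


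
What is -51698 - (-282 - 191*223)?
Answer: -8823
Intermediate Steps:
-51698 - (-282 - 191*223) = -51698 - (-282 - 42593) = -51698 - 1*(-42875) = -51698 + 42875 = -8823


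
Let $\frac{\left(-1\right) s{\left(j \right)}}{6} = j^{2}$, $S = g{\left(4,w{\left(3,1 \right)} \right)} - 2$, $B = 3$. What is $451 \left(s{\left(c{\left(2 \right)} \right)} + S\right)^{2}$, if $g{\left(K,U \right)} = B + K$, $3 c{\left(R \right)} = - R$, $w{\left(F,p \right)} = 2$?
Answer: $\frac{22099}{9} \approx 2455.4$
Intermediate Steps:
$c{\left(R \right)} = - \frac{R}{3}$ ($c{\left(R \right)} = \frac{\left(-1\right) R}{3} = - \frac{R}{3}$)
$g{\left(K,U \right)} = 3 + K$
$S = 5$ ($S = \left(3 + 4\right) - 2 = 7 - 2 = 5$)
$s{\left(j \right)} = - 6 j^{2}$
$451 \left(s{\left(c{\left(2 \right)} \right)} + S\right)^{2} = 451 \left(- 6 \left(\left(- \frac{1}{3}\right) 2\right)^{2} + 5\right)^{2} = 451 \left(- 6 \left(- \frac{2}{3}\right)^{2} + 5\right)^{2} = 451 \left(\left(-6\right) \frac{4}{9} + 5\right)^{2} = 451 \left(- \frac{8}{3} + 5\right)^{2} = 451 \left(\frac{7}{3}\right)^{2} = 451 \cdot \frac{49}{9} = \frac{22099}{9}$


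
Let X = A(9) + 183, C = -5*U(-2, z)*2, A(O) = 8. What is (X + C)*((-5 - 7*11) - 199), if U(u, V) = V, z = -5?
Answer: -67721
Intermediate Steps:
C = 50 (C = -5*(-5)*2 = 25*2 = 50)
X = 191 (X = 8 + 183 = 191)
(X + C)*((-5 - 7*11) - 199) = (191 + 50)*((-5 - 7*11) - 199) = 241*((-5 - 77) - 199) = 241*(-82 - 199) = 241*(-281) = -67721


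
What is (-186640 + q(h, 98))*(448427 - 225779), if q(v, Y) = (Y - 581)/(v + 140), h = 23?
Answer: -6773576242344/163 ≈ -4.1556e+10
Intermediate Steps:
q(v, Y) = (-581 + Y)/(140 + v)
(-186640 + q(h, 98))*(448427 - 225779) = (-186640 + (-581 + 98)/(140 + 23))*(448427 - 225779) = (-186640 - 483/163)*222648 = -30422803/163*222648 = -6773576242344/163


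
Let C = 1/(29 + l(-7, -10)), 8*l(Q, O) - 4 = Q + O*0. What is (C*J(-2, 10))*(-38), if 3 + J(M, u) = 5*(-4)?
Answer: 6992/229 ≈ 30.533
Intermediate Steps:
l(Q, O) = ½ + Q/8 (l(Q, O) = ½ + (Q + O*0)/8 = ½ + (Q + 0)/8 = ½ + Q/8)
J(M, u) = -23 (J(M, u) = -3 + 5*(-4) = -3 - 20 = -23)
C = 8/229 (C = 1/(29 + (½ + (⅛)*(-7))) = 1/(29 + (½ - 7/8)) = 1/(29 - 3/8) = 1/(229/8) = 8/229 ≈ 0.034935)
(C*J(-2, 10))*(-38) = ((8/229)*(-23))*(-38) = -184/229*(-38) = 6992/229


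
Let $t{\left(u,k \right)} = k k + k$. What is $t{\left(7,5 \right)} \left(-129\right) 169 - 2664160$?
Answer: $-3318190$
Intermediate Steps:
$t{\left(u,k \right)} = k + k^{2}$ ($t{\left(u,k \right)} = k^{2} + k = k + k^{2}$)
$t{\left(7,5 \right)} \left(-129\right) 169 - 2664160 = 5 \left(1 + 5\right) \left(-129\right) 169 - 2664160 = 5 \cdot 6 \left(-129\right) 169 - 2664160 = 30 \left(-129\right) 169 - 2664160 = \left(-3870\right) 169 - 2664160 = -654030 - 2664160 = -3318190$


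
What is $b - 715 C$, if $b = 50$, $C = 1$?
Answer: $-665$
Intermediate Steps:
$b - 715 C = 50 - 715 \cdot 1 = 50 - 715 = -665$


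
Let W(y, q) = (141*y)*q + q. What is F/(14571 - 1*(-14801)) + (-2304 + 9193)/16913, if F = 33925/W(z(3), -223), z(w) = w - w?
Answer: 44548873359/110779405828 ≈ 0.40214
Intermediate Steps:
z(w) = 0
W(y, q) = q + 141*q*y (W(y, q) = 141*q*y + q = q + 141*q*y)
F = -33925/223 (F = 33925/((-223*(1 + 141*0))) = 33925/((-223*(1 + 0))) = 33925/((-223*1)) = 33925/(-223) = 33925*(-1/223) = -33925/223 ≈ -152.13)
F/(14571 - 1*(-14801)) + (-2304 + 9193)/16913 = -33925/(223*(14571 - 1*(-14801))) + (-2304 + 9193)/16913 = -33925/(223*(14571 + 14801)) + 6889*(1/16913) = -33925/223/29372 + 6889/16913 = -33925/223*1/29372 + 6889/16913 = -33925/6549956 + 6889/16913 = 44548873359/110779405828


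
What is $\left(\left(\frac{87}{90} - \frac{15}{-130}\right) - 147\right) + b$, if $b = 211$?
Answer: $\frac{12691}{195} \approx 65.082$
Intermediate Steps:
$\left(\left(\frac{87}{90} - \frac{15}{-130}\right) - 147\right) + b = \left(\left(\frac{87}{90} - \frac{15}{-130}\right) - 147\right) + 211 = \left(\left(87 \cdot \frac{1}{90} - - \frac{3}{26}\right) - 147\right) + 211 = \left(\left(\frac{29}{30} + \frac{3}{26}\right) - 147\right) + 211 = \left(\frac{211}{195} - 147\right) + 211 = - \frac{28454}{195} + 211 = \frac{12691}{195}$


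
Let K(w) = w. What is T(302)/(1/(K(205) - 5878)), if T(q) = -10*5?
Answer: 283650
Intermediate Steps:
T(q) = -50
T(302)/(1/(K(205) - 5878)) = -50/(1/(205 - 5878)) = -50/(1/(-5673)) = -50/(-1/5673) = -50*(-5673) = 283650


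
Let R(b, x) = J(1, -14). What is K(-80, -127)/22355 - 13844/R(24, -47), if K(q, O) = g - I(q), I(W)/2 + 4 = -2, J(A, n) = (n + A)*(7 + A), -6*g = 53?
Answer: 116056106/871845 ≈ 133.12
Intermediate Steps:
g = -53/6 (g = -1/6*53 = -53/6 ≈ -8.8333)
J(A, n) = (7 + A)*(A + n) (J(A, n) = (A + n)*(7 + A) = (7 + A)*(A + n))
R(b, x) = -104 (R(b, x) = 1**2 + 7*1 + 7*(-14) + 1*(-14) = 1 + 7 - 98 - 14 = -104)
I(W) = -12 (I(W) = -8 + 2*(-2) = -8 - 4 = -12)
K(q, O) = 19/6 (K(q, O) = -53/6 - 1*(-12) = -53/6 + 12 = 19/6)
K(-80, -127)/22355 - 13844/R(24, -47) = (19/6)/22355 - 13844/(-104) = (19/6)*(1/22355) - 13844*(-1/104) = 19/134130 + 3461/26 = 116056106/871845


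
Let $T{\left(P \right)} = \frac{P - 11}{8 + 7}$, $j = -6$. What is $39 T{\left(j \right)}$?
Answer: $- \frac{221}{5} \approx -44.2$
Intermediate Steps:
$T{\left(P \right)} = - \frac{11}{15} + \frac{P}{15}$ ($T{\left(P \right)} = \frac{-11 + P}{15} = \left(-11 + P\right) \frac{1}{15} = - \frac{11}{15} + \frac{P}{15}$)
$39 T{\left(j \right)} = 39 \left(- \frac{11}{15} + \frac{1}{15} \left(-6\right)\right) = 39 \left(- \frac{11}{15} - \frac{2}{5}\right) = 39 \left(- \frac{17}{15}\right) = - \frac{221}{5}$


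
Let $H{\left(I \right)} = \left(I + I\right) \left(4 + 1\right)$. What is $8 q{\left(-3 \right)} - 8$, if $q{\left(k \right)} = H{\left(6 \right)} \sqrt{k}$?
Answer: $-8 + 480 i \sqrt{3} \approx -8.0 + 831.38 i$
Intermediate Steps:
$H{\left(I \right)} = 10 I$ ($H{\left(I \right)} = 2 I 5 = 10 I$)
$q{\left(k \right)} = 60 \sqrt{k}$ ($q{\left(k \right)} = 10 \cdot 6 \sqrt{k} = 60 \sqrt{k}$)
$8 q{\left(-3 \right)} - 8 = 8 \cdot 60 \sqrt{-3} - 8 = 8 \cdot 60 i \sqrt{3} - 8 = 480 i \sqrt{3} - 8 = -8 + 480 i \sqrt{3}$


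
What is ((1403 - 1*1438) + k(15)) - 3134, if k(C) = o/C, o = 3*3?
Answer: -15842/5 ≈ -3168.4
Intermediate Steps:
o = 9
k(C) = 9/C
((1403 - 1*1438) + k(15)) - 3134 = ((1403 - 1*1438) + 9/15) - 3134 = ((1403 - 1438) + 9*(1/15)) - 3134 = (-35 + ⅗) - 3134 = -172/5 - 3134 = -15842/5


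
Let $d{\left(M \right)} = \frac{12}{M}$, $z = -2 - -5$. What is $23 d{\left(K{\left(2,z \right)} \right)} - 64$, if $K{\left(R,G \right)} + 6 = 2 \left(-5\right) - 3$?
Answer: $- \frac{1492}{19} \approx -78.526$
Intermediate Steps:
$z = 3$ ($z = -2 + 5 = 3$)
$K{\left(R,G \right)} = -19$ ($K{\left(R,G \right)} = -6 + \left(2 \left(-5\right) - 3\right) = -6 - 13 = -19$)
$23 d{\left(K{\left(2,z \right)} \right)} - 64 = 23 \frac{12}{-19} - 64 = 23 \cdot 12 \left(- \frac{1}{19}\right) - 64 = 23 \left(- \frac{12}{19}\right) - 64 = - \frac{276}{19} - 64 = - \frac{1492}{19}$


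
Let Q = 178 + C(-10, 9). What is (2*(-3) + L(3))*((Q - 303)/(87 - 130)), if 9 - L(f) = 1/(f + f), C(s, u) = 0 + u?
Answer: 986/129 ≈ 7.6434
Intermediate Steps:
C(s, u) = u
Q = 187 (Q = 178 + 9 = 187)
L(f) = 9 - 1/(2*f) (L(f) = 9 - 1/(f + f) = 9 - 1/(2*f))
(2*(-3) + L(3))*((Q - 303)/(87 - 130)) = (2*(-3) + (9 - ½/3))*((187 - 303)/(87 - 130)) = (-6 + (9 - ½*⅓))*(-116/(-43)) = (-6 + (9 - ⅙))*(-116*(-1/43)) = (-6 + 53/6)*(116/43) = (17/6)*(116/43) = 986/129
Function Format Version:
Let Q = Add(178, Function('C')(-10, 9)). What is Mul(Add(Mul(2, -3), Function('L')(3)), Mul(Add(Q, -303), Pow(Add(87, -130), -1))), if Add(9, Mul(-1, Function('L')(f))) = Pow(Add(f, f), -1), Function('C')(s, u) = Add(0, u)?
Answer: Rational(986, 129) ≈ 7.6434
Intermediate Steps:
Function('C')(s, u) = u
Q = 187 (Q = Add(178, 9) = 187)
Function('L')(f) = Add(9, Mul(Rational(-1, 2), Pow(f, -1))) (Function('L')(f) = Add(9, Mul(-1, Pow(Add(f, f), -1))) = Add(9, Mul(-1, Pow(Mul(2, f), -1))) = Add(9, Mul(-1, Mul(Rational(1, 2), Pow(f, -1)))) = Add(9, Mul(Rational(-1, 2), Pow(f, -1))))
Mul(Add(Mul(2, -3), Function('L')(3)), Mul(Add(Q, -303), Pow(Add(87, -130), -1))) = Mul(Add(Mul(2, -3), Add(9, Mul(Rational(-1, 2), Pow(3, -1)))), Mul(Add(187, -303), Pow(Add(87, -130), -1))) = Mul(Add(-6, Add(9, Mul(Rational(-1, 2), Rational(1, 3)))), Mul(-116, Pow(-43, -1))) = Mul(Add(-6, Add(9, Rational(-1, 6))), Mul(-116, Rational(-1, 43))) = Mul(Add(-6, Rational(53, 6)), Rational(116, 43)) = Mul(Rational(17, 6), Rational(116, 43)) = Rational(986, 129)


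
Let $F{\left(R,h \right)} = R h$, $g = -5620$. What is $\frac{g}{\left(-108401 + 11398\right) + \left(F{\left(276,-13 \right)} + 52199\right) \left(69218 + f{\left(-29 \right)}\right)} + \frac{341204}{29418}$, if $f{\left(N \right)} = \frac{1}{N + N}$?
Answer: $\frac{33293007015473158}{2870464066737591} \approx 11.598$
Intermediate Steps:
$f{\left(N \right)} = \frac{1}{2 N}$
$\frac{g}{\left(-108401 + 11398\right) + \left(F{\left(276,-13 \right)} + 52199\right) \left(69218 + f{\left(-29 \right)}\right)} + \frac{341204}{29418} = - \frac{5620}{\left(-108401 + 11398\right) + \left(276 \left(-13\right) + 52199\right) \left(69218 + \frac{1}{2 \left(-29\right)}\right)} + \frac{341204}{29418} = - \frac{5620}{-97003 + \left(-3588 + 52199\right) \left(69218 + \frac{1}{2} \left(- \frac{1}{29}\right)\right)} + 341204 \cdot \frac{1}{29418} = - \frac{5620}{-97003 + 48611 \left(69218 - \frac{1}{58}\right)} + \frac{170602}{14709} = - \frac{5620}{-97003 + 48611 \cdot \frac{4014643}{58}} + \frac{170602}{14709} = - \frac{5620}{-97003 + \frac{195155810873}{58}} + \frac{170602}{14709} = - \frac{5620}{\frac{195150184699}{58}} + \frac{170602}{14709} = \left(-5620\right) \frac{58}{195150184699} + \frac{170602}{14709} = - \frac{325960}{195150184699} + \frac{170602}{14709} = \frac{33293007015473158}{2870464066737591}$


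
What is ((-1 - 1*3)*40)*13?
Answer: -2080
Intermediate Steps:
((-1 - 1*3)*40)*13 = ((-1 - 3)*40)*13 = -4*40*13 = -160*13 = -2080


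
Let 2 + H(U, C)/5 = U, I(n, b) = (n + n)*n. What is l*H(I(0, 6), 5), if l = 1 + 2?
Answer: -30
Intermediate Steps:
I(n, b) = 2*n² (I(n, b) = (2*n)*n = 2*n²)
H(U, C) = -10 + 5*U
l = 3
l*H(I(0, 6), 5) = 3*(-10 + 5*(2*0²)) = 3*(-10 + 5*(2*0)) = 3*(-10 + 5*0) = 3*(-10 + 0) = 3*(-10) = -30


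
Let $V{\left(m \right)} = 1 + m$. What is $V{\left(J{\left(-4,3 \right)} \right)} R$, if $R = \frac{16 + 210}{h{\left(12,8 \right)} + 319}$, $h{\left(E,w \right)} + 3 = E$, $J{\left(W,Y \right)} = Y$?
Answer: $\frac{113}{41} \approx 2.7561$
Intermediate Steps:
$h{\left(E,w \right)} = -3 + E$
$R = \frac{113}{164}$ ($R = \frac{16 + 210}{\left(-3 + 12\right) + 319} = \frac{226}{9 + 319} = \frac{226}{328} = 226 \cdot \frac{1}{328} = \frac{113}{164} \approx 0.68902$)
$V{\left(J{\left(-4,3 \right)} \right)} R = \left(1 + 3\right) \frac{113}{164} = 4 \cdot \frac{113}{164} = \frac{113}{41}$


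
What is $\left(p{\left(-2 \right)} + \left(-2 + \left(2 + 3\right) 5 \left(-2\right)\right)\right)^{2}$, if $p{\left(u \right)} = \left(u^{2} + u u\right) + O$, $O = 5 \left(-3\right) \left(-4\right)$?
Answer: $256$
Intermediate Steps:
$O = 60$ ($O = \left(-15\right) \left(-4\right) = 60$)
$p{\left(u \right)} = 60 + 2 u^{2}$ ($p{\left(u \right)} = \left(u^{2} + u u\right) + 60 = \left(u^{2} + u^{2}\right) + 60 = 2 u^{2} + 60 = 60 + 2 u^{2}$)
$\left(p{\left(-2 \right)} + \left(-2 + \left(2 + 3\right) 5 \left(-2\right)\right)\right)^{2} = \left(\left(60 + 2 \left(-2\right)^{2}\right) + \left(-2 + \left(2 + 3\right) 5 \left(-2\right)\right)\right)^{2} = \left(\left(60 + 2 \cdot 4\right) + \left(-2 + 5 \cdot 5 \left(-2\right)\right)\right)^{2} = \left(\left(60 + 8\right) + \left(-2 + 25 \left(-2\right)\right)\right)^{2} = \left(68 - 52\right)^{2} = 16^{2} = 256$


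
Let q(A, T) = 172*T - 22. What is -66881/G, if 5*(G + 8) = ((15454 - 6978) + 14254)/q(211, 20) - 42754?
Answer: 571498145/73123581 ≈ 7.8155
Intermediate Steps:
q(A, T) = -22 + 172*T
G = -73123581/8545 (G = -8 + (((15454 - 6978) + 14254)/(-22 + 172*20) - 42754)/5 = -8 + ((8476 + 14254)/(-22 + 3440) - 42754)/5 = -8 + (22730/3418 - 42754)/5 = -8 + (22730*(1/3418) - 42754)/5 = -8 + (11365/1709 - 42754)/5 = -8 + (⅕)*(-73055221/1709) = -8 - 73055221/8545 = -73123581/8545 ≈ -8557.5)
-66881/G = -66881/(-73123581/8545) = -66881*(-8545/73123581) = 571498145/73123581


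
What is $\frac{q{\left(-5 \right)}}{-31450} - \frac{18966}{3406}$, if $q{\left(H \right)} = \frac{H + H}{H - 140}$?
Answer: $- \frac{4324486778}{776610575} \approx -5.5684$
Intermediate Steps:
$q{\left(H \right)} = \frac{2 H}{-140 + H}$
$\frac{q{\left(-5 \right)}}{-31450} - \frac{18966}{3406} = \frac{2 \left(-5\right) \frac{1}{-140 - 5}}{-31450} - \frac{18966}{3406} = 2 \left(-5\right) \frac{1}{-145} \left(- \frac{1}{31450}\right) - \frac{9483}{1703} = 2 \left(-5\right) \left(- \frac{1}{145}\right) \left(- \frac{1}{31450}\right) - \frac{9483}{1703} = \frac{2}{29} \left(- \frac{1}{31450}\right) - \frac{9483}{1703} = - \frac{1}{456025} - \frac{9483}{1703} = - \frac{4324486778}{776610575}$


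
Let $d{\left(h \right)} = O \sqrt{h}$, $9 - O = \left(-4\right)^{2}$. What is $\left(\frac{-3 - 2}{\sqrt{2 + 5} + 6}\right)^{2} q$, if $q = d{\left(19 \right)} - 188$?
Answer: $\frac{25 \left(-188 - 7 \sqrt{19}\right)}{\left(6 + \sqrt{7}\right)^{2}} \approx -73.082$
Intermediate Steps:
$O = -7$ ($O = 9 - \left(-4\right)^{2} = 9 - 16 = -7$)
$d{\left(h \right)} = - 7 \sqrt{h}$
$q = -188 - 7 \sqrt{19}$ ($q = - 7 \sqrt{19} - 188 = -188 - 7 \sqrt{19} \approx -218.51$)
$\left(\frac{-3 - 2}{\sqrt{2 + 5} + 6}\right)^{2} q = \left(\frac{-3 - 2}{\sqrt{2 + 5} + 6}\right)^{2} \left(-188 - 7 \sqrt{19}\right) = \left(- \frac{5}{\sqrt{7} + 6}\right)^{2} \left(-188 - 7 \sqrt{19}\right) = \left(- \frac{5}{6 + \sqrt{7}}\right)^{2} \left(-188 - 7 \sqrt{19}\right) = \frac{25}{\left(6 + \sqrt{7}\right)^{2}} \left(-188 - 7 \sqrt{19}\right) = \frac{25 \left(-188 - 7 \sqrt{19}\right)}{\left(6 + \sqrt{7}\right)^{2}}$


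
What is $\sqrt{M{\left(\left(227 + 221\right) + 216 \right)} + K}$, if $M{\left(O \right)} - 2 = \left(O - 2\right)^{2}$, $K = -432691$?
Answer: $\sqrt{5555} \approx 74.532$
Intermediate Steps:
$M{\left(O \right)} = 2 + \left(-2 + O\right)^{2}$ ($M{\left(O \right)} = 2 + \left(O - 2\right)^{2} = 2 + \left(-2 + O\right)^{2}$)
$\sqrt{M{\left(\left(227 + 221\right) + 216 \right)} + K} = \sqrt{\left(2 + \left(-2 + \left(\left(227 + 221\right) + 216\right)\right)^{2}\right) - 432691} = \sqrt{\left(2 + \left(-2 + \left(448 + 216\right)\right)^{2}\right) - 432691} = \sqrt{\left(2 + \left(-2 + 664\right)^{2}\right) - 432691} = \sqrt{\left(2 + 662^{2}\right) - 432691} = \sqrt{\left(2 + 438244\right) - 432691} = \sqrt{438246 - 432691} = \sqrt{5555}$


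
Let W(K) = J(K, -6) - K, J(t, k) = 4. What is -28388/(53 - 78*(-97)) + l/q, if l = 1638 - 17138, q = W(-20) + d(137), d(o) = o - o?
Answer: -29693953/45714 ≈ -649.56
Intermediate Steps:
W(K) = 4 - K
d(o) = 0
q = 24 (q = (4 - 1*(-20)) + 0 = (4 + 20) + 0 = 24 + 0 = 24)
l = -15500
-28388/(53 - 78*(-97)) + l/q = -28388/(53 - 78*(-97)) - 15500/24 = -28388/(53 + 7566) - 15500*1/24 = -28388/7619 - 3875/6 = -29693953/45714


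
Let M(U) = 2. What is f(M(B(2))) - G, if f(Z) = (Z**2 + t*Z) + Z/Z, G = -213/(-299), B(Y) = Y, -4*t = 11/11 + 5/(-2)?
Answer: 6025/1196 ≈ 5.0376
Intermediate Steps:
t = 3/8 (t = -(11/11 + 5/(-2))/4 = -(11*(1/11) + 5*(-1/2))/4 = -(1 - 5/2)/4 = -1/4*(-3/2) = 3/8 ≈ 0.37500)
G = 213/299 (G = -213*(-1/299) = 213/299 ≈ 0.71237)
f(Z) = 1 + Z**2 + 3*Z/8 (f(Z) = (Z**2 + 3*Z/8) + Z/Z = (Z**2 + 3*Z/8) + 1 = 1 + Z**2 + 3*Z/8)
f(M(B(2))) - G = (1 + 2**2 + (3/8)*2) - 1*213/299 = (1 + 4 + 3/4) - 213/299 = 23/4 - 213/299 = 6025/1196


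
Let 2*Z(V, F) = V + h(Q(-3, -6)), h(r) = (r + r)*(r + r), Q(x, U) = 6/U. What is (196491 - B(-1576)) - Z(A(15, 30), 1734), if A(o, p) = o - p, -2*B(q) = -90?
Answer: 392903/2 ≈ 1.9645e+5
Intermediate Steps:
B(q) = 45 (B(q) = -1/2*(-90) = 45)
h(r) = 4*r**2 (h(r) = (2*r)*(2*r) = 4*r**2)
Z(V, F) = 2 + V/2 (Z(V, F) = (V + 4*(6/(-6))**2)/2 = (V + 4*(6*(-1/6))**2)/2 = (V + 4*(-1)**2)/2 = (V + 4*1)/2 = (V + 4)/2 = (4 + V)/2 = 2 + V/2)
(196491 - B(-1576)) - Z(A(15, 30), 1734) = (196491 - 1*45) - (2 + (15 - 1*30)/2) = (196491 - 45) - (2 + (15 - 30)/2) = 196446 - (2 + (1/2)*(-15)) = 196446 - (2 - 15/2) = 196446 - 1*(-11/2) = 196446 + 11/2 = 392903/2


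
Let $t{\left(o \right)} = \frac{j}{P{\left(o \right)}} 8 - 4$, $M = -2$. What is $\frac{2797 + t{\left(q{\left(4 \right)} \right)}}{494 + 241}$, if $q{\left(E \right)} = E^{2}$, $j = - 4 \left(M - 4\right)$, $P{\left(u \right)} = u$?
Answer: $\frac{187}{49} \approx 3.8163$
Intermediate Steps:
$j = 24$ ($j = - 4 \left(-2 - 4\right) = \left(-4\right) \left(-6\right) = 24$)
$t{\left(o \right)} = -4 + \frac{192}{o}$ ($t{\left(o \right)} = \frac{24}{o} 8 - 4 = \frac{192}{o} - 4 = -4 + \frac{192}{o}$)
$\frac{2797 + t{\left(q{\left(4 \right)} \right)}}{494 + 241} = \frac{2797 - \left(4 - \frac{192}{4^{2}}\right)}{494 + 241} = \frac{2797 - \left(4 - \frac{192}{16}\right)}{735} = \left(2797 + \left(-4 + 192 \cdot \frac{1}{16}\right)\right) \frac{1}{735} = \left(2797 + \left(-4 + 12\right)\right) \frac{1}{735} = \left(2797 + 8\right) \frac{1}{735} = 2805 \cdot \frac{1}{735} = \frac{187}{49}$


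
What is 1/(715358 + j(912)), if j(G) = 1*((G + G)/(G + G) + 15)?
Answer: 1/715374 ≈ 1.3979e-6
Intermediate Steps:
j(G) = 16 (j(G) = 1*((2*G)/((2*G)) + 15) = 1*((2*G)*(1/(2*G)) + 15) = 1*(1 + 15) = 1*16 = 16)
1/(715358 + j(912)) = 1/(715358 + 16) = 1/715374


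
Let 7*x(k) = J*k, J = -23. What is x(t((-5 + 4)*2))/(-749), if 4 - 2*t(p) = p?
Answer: 69/5243 ≈ 0.013160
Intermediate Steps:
t(p) = 2 - p/2
x(k) = -23*k/7 (x(k) = (-23*k)/7 = -23*k/7)
x(t((-5 + 4)*2))/(-749) = -23*(2 - (-5 + 4)*2/2)/7/(-749) = -23*(2 - (-1)*2/2)/7*(-1/749) = -23*(2 - ½*(-2))/7*(-1/749) = -23*(2 + 1)/7*(-1/749) = -23/7*3*(-1/749) = -69/7*(-1/749) = 69/5243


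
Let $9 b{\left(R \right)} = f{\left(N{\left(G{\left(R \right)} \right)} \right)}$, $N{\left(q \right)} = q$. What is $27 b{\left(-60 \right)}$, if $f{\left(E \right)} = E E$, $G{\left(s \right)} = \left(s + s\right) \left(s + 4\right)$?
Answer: $135475200$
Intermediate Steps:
$G{\left(s \right)} = 2 s \left(4 + s\right)$
$f{\left(E \right)} = E^{2}$
$b{\left(R \right)} = \frac{4 R^{2} \left(4 + R\right)^{2}}{9}$ ($b{\left(R \right)} = \frac{\left(2 R \left(4 + R\right)\right)^{2}}{9} = \frac{4 R^{2} \left(4 + R\right)^{2}}{9}$)
$27 b{\left(-60 \right)} = 27 \frac{4 \left(-60\right)^{2} \left(4 - 60\right)^{2}}{9} = 27 \cdot \frac{4}{9} \cdot 3600 \left(-56\right)^{2} = 27 \cdot \frac{4}{9} \cdot 3600 \cdot 3136 = 27 \cdot 5017600 = 135475200$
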